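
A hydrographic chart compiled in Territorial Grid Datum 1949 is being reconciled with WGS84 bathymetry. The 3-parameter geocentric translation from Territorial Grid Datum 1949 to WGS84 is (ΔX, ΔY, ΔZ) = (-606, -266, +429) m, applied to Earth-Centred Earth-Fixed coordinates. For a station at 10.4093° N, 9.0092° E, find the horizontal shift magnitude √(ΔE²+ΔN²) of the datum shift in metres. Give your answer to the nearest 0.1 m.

The local east axis at (φ, λ) is (−sin λ, cos λ, 0), so ΔE = −sin(9.0092°)·(-606) + cos(9.0092°)·(-266) = -167.82 m.
The local north axis is (−sin φ cos λ, −sin φ sin λ, cos φ), giving ΔN = 108.141 + 7.526 + 421.940 = 537.61 m.
Horizontal magnitude = √(ΔE² + ΔN²) = √((-167.82)² + 537.61²) = 563.19 m.

563.2 m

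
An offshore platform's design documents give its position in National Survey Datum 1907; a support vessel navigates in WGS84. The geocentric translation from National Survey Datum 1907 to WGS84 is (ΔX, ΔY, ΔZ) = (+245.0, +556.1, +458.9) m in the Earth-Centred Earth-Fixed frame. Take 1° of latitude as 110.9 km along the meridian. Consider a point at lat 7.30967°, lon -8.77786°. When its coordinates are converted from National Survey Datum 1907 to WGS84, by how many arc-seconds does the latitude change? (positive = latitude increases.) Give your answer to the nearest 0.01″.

sin φ = 0.127232, cos φ = 0.991873, sin λ = -0.152604, cos λ = 0.988287.
North component: ΔN = −sin φ cos λ·ΔX − sin φ sin λ·ΔY + cos φ·ΔZ = −(0.127232)(0.988287)(245.0) − (0.127232)(-0.152604)(556.1) + (0.991873)(458.9) = 435.16 m.
1° of latitude spans 110900 m, so Δφ = 435.16 / 110900 × 3600 = 14.126″.

Δφ = 14.13″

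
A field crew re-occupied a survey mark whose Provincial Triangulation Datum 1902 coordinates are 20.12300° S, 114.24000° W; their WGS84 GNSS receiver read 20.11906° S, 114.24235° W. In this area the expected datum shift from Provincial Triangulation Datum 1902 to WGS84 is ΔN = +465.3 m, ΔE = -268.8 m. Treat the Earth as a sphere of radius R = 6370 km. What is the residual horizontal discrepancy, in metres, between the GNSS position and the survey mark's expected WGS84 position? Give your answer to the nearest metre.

36 m

Observed coordinate differences: Δφ = +0.00394°, Δλ = -0.00235°.
Converting to metres (1° lat = 111177 m, cos φ = 0.938956): observed ΔN = 438.0 m, observed ΔE = -245.3 m.
Subtracting the expected shift leaves a residual of 438.0 − (465.3) = -27.3 m north and -245.3 − (-268.8) = 23.5 m east.
Residual distance = √((-27.3)² + 23.5²) = 36.0 m.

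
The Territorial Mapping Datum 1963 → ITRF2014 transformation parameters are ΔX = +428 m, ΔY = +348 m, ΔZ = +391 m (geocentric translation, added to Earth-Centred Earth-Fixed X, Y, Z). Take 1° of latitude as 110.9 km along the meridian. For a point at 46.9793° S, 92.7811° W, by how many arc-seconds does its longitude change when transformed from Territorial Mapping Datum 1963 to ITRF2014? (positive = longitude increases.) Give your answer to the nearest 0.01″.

sin φ = -0.731107, cos φ = 0.682263, sin λ = -0.998822, cos λ = -0.048520.
East component: ΔE = −sin λ·ΔX + cos λ·ΔY = −(-0.998822)(428) + (-0.048520)(348) = 410.61 m.
1° of latitude spans 110900 m; at latitude φ, 1° of longitude spans that × cos φ = 75662.9 m, so Δλ = 410.61 / 75662.9 × 3600 = 19.537″.

Δλ = 19.54″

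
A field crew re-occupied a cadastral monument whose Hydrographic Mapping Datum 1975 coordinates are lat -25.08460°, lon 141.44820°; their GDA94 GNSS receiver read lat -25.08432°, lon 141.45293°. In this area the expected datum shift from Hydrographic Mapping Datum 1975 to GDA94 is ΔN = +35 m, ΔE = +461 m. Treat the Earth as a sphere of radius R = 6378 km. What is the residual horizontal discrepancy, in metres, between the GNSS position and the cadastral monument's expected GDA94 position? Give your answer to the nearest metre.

Observed coordinate differences: Δφ = +0.00028°, Δλ = +0.00473°.
Converting to metres (1° lat = 111317 m, cos φ = 0.905683): observed ΔN = 31.2 m, observed ΔE = 476.9 m.
Subtracting the expected shift leaves a residual of 31.2 − (35) = -3.8 m north and 476.9 − (461) = 15.9 m east.
Residual distance = √((-3.8)² + 15.9²) = 16.3 m.

16 m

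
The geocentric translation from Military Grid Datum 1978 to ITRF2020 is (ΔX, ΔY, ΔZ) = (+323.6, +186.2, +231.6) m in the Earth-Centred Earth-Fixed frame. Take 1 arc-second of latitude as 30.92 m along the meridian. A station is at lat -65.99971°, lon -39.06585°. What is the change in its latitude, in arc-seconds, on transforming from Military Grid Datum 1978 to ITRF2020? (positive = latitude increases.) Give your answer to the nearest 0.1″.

sin φ = -0.913543, cos φ = 0.406741, sin λ = -0.630213, cos λ = 0.776422.
North component: ΔN = −sin φ cos λ·ΔX − sin φ sin λ·ΔY + cos φ·ΔZ = −(-0.913543)(0.776422)(323.6) − (-0.913543)(-0.630213)(186.2) + (0.406741)(231.6) = 216.53 m.
1° of latitude spans 3600 × 30.92 = 111312 m, so Δφ = 216.53 / 111312 × 3600 = 7.003″.

Δφ = 7.0″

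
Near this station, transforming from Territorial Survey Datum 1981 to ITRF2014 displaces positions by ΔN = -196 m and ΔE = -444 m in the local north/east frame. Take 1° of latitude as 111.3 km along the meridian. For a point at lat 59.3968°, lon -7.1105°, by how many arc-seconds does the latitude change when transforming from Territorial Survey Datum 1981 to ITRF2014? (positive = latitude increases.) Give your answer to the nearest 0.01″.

Δφ = -6.34″

1° of latitude = 111.3 km, so Δφ = -196.0 / 111300 = -0.0017610° = -6.340″.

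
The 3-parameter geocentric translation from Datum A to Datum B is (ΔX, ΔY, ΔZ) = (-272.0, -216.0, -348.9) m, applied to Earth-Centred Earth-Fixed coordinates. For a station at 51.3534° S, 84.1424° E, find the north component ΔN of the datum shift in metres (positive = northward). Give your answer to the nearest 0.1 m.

At φ = -51.3534°, λ = 84.1424°: sin φ = -0.781013, cos φ = 0.624515, sin λ = 0.994779, cos λ = 0.102056.
ΔN = −sin φ cos λ·ΔX − sin φ sin λ·ΔY + cos φ·ΔZ = −(-0.781013)(0.102056)(-272.0) − (-0.781013)(0.994779)(-216.0) + (0.624515)(-348.9) = -407.39 m.

ΔN = -407.4 m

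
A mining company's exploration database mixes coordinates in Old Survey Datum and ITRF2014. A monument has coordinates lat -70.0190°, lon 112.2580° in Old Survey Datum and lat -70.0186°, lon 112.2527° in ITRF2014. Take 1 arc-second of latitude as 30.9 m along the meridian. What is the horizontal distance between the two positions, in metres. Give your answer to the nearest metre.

206 m

Δφ = -70.0186° − -70.0190° = +0.0004°; Δλ = 112.2527° − 112.2580° = -0.0053°.
1° of latitude = 3600 × 30.90 = 111240 m.
ΔN = Δφ × 111240 = 44.5 m; ΔE = Δλ × 111240 × cos(-70.0190°) = -0.0053 × 111240 × 0.341709 = -201.5 m.
Distance = √(ΔE² + ΔN²) = √((-201.5)² + 44.5²) = 206.3 m.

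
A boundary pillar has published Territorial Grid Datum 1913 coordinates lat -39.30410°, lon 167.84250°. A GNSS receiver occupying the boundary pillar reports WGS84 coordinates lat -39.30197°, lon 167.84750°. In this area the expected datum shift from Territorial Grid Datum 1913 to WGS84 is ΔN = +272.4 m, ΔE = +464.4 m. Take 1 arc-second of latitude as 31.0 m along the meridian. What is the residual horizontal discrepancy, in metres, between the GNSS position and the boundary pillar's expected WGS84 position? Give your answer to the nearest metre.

Observed coordinate differences: Δφ = +0.00213°, Δλ = +0.00500°.
Converting to metres (1° lat = 111600 m, cos φ = 0.773795): observed ΔN = 237.7 m, observed ΔE = 431.8 m.
Subtracting the expected shift leaves a residual of 237.7 − (272.4) = -34.7 m north and 431.8 − (464.4) = -32.6 m east.
Residual distance = √((-34.7)² + (-32.6)²) = 47.6 m.

48 m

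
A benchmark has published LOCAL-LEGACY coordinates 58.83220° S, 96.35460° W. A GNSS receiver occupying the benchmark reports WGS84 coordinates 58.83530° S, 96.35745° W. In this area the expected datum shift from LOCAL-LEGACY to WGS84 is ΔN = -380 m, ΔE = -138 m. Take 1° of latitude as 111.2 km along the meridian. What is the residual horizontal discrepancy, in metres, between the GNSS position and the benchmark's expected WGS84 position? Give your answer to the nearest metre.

Observed coordinate differences: Δφ = -0.00310°, Δλ = -0.00285°.
Converting to metres (1° lat = 111200 m, cos φ = 0.517546): observed ΔN = -344.7 m, observed ΔE = -164.0 m.
Subtracting the expected shift leaves a residual of -344.7 − (-380) = 35.3 m north and -164.0 − (-138) = -26.0 m east.
Residual distance = √(35.3² + (-26.0)²) = 43.8 m.

44 m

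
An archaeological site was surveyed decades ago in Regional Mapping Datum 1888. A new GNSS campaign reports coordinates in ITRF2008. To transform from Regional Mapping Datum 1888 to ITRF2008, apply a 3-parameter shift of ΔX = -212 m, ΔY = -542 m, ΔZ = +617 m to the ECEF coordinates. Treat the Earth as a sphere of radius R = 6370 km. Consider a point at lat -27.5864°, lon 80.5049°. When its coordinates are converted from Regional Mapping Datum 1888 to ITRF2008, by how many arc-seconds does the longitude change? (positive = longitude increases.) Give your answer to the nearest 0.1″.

sin φ = -0.463086, cos φ = 0.886314, sin λ = 0.986300, cos λ = 0.164963.
East component: ΔE = −sin λ·ΔX + cos λ·ΔY = −(0.986300)(-212) + (0.164963)(-542) = 119.69 m.
1° of latitude spans πR/180 = 111177 m; at latitude φ, 1° of longitude spans that × cos φ = 98538.1 m, so Δλ = 119.69 / 98538.1 × 3600 = 4.373″.

Δλ = 4.4″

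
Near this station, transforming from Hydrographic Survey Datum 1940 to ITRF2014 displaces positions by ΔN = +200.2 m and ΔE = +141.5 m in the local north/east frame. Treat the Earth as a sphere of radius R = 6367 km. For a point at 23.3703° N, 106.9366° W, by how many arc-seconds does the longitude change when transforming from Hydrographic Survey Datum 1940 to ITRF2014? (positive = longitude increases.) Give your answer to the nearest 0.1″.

Δλ = 5.0″

At latitude 23.3703°, cos φ = 0.917960.
One radian of longitude at latitude φ spans R cos φ, so Δλ = ΔE / (R cos φ) = 141.5 / (6367000 × 0.917960) = 2.4210e-05 rad = 4.994″.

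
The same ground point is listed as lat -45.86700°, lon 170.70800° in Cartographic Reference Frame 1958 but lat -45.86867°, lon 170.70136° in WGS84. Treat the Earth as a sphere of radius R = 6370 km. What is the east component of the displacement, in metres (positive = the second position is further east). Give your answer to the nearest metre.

ΔE = -514 m

Δφ = -45.86867° − -45.86700° = -0.00167°; Δλ = 170.70136° − 170.70800° = -0.00664°.
1° along a meridian = πR/180 = 111177 m.
ΔN = Δφ × 111177 = -185.7 m; ΔE = Δλ × 111177 × cos(-45.86700°) = -0.00664 × 111177 × 0.696326 = -514.0 m.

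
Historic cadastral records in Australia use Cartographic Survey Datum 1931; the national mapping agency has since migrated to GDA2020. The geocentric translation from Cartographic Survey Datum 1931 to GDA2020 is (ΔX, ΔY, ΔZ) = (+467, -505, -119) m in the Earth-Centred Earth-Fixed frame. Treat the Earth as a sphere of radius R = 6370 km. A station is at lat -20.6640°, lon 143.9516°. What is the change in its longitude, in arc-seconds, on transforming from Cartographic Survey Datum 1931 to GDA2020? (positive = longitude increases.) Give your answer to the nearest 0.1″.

sin φ = -0.352887, cos φ = 0.935666, sin λ = 0.588468, cos λ = -0.808520.
East component: ΔE = −sin λ·ΔX + cos λ·ΔY = −(0.588468)(467) + (-0.808520)(-505) = 133.49 m.
1° of latitude spans πR/180 = 111177 m; at latitude φ, 1° of longitude spans that × cos φ = 104025.0 m, so Δλ = 133.49 / 104025.0 × 3600 = 4.620″.

Δλ = 4.6″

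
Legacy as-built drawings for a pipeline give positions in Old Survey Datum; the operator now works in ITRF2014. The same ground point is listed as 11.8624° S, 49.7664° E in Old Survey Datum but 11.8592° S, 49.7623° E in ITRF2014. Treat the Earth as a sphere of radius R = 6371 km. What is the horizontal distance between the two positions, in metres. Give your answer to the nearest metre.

Δφ = -11.8592° − -11.8624° = +0.0032°; Δλ = 49.7623° − 49.7664° = -0.0041°.
1° along a meridian = πR/180 = 111195 m.
ΔN = Δφ × 111195 = 355.8 m; ΔE = Δλ × 111195 × cos(-11.8624°) = -0.0041 × 111195 × 0.978644 = -446.2 m.
Distance = √(ΔE² + ΔN²) = √((-446.2)² + 355.8²) = 570.7 m.

571 m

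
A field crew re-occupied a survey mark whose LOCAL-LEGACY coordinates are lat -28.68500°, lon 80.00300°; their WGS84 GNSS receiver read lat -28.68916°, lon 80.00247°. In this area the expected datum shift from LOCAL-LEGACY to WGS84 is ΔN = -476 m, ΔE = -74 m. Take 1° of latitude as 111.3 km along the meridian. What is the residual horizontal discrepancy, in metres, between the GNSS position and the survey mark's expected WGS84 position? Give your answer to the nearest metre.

26 m

Observed coordinate differences: Δφ = -0.00416°, Δλ = -0.00053°.
Converting to metres (1° lat = 111300 m, cos φ = 0.877272): observed ΔN = -463.0 m, observed ΔE = -51.7 m.
Subtracting the expected shift leaves a residual of -463.0 − (-476) = 13.0 m north and -51.7 − (-74) = 22.3 m east.
Residual distance = √(13.0² + 22.3²) = 25.8 m.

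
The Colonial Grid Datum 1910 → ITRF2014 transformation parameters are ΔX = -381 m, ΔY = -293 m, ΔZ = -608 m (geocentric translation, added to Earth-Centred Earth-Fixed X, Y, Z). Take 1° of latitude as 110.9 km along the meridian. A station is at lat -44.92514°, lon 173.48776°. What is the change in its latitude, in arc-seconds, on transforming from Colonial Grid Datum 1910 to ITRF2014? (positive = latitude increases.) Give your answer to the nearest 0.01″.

Δφ = -6.06″

sin φ = -0.706182, cos φ = 0.708030, sin λ = 0.113415, cos λ = -0.993548.
North component: ΔN = −sin φ cos λ·ΔX − sin φ sin λ·ΔY + cos φ·ΔZ = −(-0.706182)(-0.993548)(-381) − (-0.706182)(0.113415)(-293) + (0.708030)(-608) = -186.63 m.
1° of latitude spans 110900 m, so Δφ = -186.63 / 110900 × 3600 = -6.058″.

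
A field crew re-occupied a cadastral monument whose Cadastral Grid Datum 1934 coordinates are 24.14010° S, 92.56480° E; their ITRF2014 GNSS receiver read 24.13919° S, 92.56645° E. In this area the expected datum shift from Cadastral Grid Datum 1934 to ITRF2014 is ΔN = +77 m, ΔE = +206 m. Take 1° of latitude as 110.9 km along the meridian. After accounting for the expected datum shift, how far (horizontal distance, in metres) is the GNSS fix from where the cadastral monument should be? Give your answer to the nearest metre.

46 m

Observed coordinate differences: Δφ = +0.00091°, Δλ = +0.00165°.
Converting to metres (1° lat = 110900 m, cos φ = 0.912548): observed ΔN = 100.9 m, observed ΔE = 167.0 m.
Subtracting the expected shift leaves a residual of 100.9 − (77) = 23.9 m north and 167.0 − (206) = -39.0 m east.
Residual distance = √(23.9² + (-39.0)²) = 45.8 m.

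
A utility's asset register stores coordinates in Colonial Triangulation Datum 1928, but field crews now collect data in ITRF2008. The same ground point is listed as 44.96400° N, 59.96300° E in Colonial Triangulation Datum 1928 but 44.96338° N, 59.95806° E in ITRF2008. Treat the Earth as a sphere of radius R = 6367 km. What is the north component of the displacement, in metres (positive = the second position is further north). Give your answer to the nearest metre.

ΔN = -69 m

Δφ = 44.96338° − 44.96400° = -0.00062°; Δλ = 59.95806° − 59.96300° = -0.00494°.
1° along a meridian = πR/180 = 111125 m.
ΔN = Δφ × 111125 = -68.9 m; ΔE = Δλ × 111125 × cos(44.96400°) = -0.00494 × 111125 × 0.707551 = -388.4 m.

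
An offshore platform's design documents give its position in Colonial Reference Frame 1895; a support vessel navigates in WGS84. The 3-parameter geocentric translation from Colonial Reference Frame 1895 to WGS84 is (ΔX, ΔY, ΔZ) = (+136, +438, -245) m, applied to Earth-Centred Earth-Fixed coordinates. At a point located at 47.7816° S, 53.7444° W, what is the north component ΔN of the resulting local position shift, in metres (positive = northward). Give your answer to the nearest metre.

The local north axis is (−sin φ cos λ, −sin φ sin λ, cos φ), giving ΔN = 59.565 − 261.574 − 164.630 = -366.64 m.

ΔN = -367 m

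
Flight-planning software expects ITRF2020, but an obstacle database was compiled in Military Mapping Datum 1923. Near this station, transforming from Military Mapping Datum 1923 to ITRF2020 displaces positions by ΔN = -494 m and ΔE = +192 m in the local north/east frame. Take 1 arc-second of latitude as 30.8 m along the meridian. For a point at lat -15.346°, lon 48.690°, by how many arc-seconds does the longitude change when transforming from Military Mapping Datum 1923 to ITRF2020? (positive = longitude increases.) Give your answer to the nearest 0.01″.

Δλ = 6.46″

At latitude -15.346°, cos φ = 0.964345.
1″ of longitude at this latitude = 30.80 × cos φ = 29.7018 m, so Δλ = 192.0 / 29.7018 = 6.464″.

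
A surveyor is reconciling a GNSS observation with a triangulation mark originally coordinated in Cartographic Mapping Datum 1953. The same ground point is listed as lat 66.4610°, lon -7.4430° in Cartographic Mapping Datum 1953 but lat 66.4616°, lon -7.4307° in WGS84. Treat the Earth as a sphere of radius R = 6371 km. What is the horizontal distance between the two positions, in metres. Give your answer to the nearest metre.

Δφ = 66.4616° − 66.4610° = +0.0006°; Δλ = -7.4307° − -7.4430° = +0.0123°.
1° along a meridian = πR/180 = 111195 m.
ΔN = Δφ × 111195 = 66.7 m; ΔE = Δλ × 111195 × cos(66.4610°) = +0.0123 × 111195 × 0.399373 = 546.2 m.
Distance = √(ΔE² + ΔN²) = √(546.2² + 66.7²) = 550.3 m.

550 m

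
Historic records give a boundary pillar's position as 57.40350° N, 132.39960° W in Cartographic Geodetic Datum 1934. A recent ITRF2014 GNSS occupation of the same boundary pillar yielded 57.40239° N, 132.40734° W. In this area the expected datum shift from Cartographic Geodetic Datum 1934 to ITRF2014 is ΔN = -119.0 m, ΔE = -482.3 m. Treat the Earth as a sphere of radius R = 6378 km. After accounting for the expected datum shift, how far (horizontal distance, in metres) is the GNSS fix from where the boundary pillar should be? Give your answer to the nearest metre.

19 m

Observed coordinate differences: Δφ = -0.00111°, Δλ = -0.00774°.
Converting to metres (1° lat = 111317 m, cos φ = 0.538719): observed ΔN = -123.6 m, observed ΔE = -464.2 m.
Subtracting the expected shift leaves a residual of -123.6 − (-119.0) = -4.6 m north and -464.2 − (-482.3) = 18.1 m east.
Residual distance = √((-4.6)² + 18.1²) = 18.7 m.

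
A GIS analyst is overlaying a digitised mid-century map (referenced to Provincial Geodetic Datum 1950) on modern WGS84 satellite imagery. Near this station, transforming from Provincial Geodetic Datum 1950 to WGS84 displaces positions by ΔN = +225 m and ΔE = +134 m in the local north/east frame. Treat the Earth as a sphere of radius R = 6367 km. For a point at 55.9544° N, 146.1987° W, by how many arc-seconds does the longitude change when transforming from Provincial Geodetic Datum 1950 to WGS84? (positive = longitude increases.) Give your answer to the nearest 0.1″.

At latitude 55.9544°, cos φ = 0.559853.
One radian of longitude at latitude φ spans R cos φ, so Δλ = ΔE / (R cos φ) = 134.0 / (6367000 × 0.559853) = 3.7592e-05 rad = 7.754″.

Δλ = 7.8″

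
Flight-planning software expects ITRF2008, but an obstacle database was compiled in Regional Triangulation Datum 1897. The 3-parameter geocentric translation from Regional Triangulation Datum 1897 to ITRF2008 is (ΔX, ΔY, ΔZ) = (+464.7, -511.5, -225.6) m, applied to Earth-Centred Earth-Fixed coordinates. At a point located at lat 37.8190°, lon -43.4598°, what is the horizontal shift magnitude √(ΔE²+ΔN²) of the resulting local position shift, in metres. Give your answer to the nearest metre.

At φ = 37.8190°, λ = -43.4598°: sin φ = 0.613169, cos φ = 0.789952, sin λ = -0.687845, cos λ = 0.725857.
ΔE = −sin λ·ΔX + cos λ·ΔY = −(-0.687845)·(464.7) + (0.725857)·(-511.5) = -51.63 m.
ΔN = −sin φ cos λ·ΔX − sin φ sin λ·ΔY + cos φ·ΔZ = −(0.613169)(0.725857)(464.7) − (0.613169)(-0.687845)(-511.5) + (0.789952)(-225.6) = -600.77 m.
Horizontal magnitude = √(ΔE² + ΔN²) = √((-51.63)² + (-600.77)²) = 602.99 m.

603 m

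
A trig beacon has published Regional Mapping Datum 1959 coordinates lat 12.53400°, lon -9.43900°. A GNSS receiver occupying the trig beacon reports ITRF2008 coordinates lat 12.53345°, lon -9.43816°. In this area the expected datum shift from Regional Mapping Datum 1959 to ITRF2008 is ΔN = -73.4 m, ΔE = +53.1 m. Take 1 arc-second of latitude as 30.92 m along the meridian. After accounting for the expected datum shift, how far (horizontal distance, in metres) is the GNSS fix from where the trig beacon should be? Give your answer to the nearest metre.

Observed coordinate differences: Δφ = -0.00055°, Δλ = +0.00084°.
Converting to metres (1° lat = 111312 m, cos φ = 0.976167): observed ΔN = -61.2 m, observed ΔE = 91.3 m.
Subtracting the expected shift leaves a residual of -61.2 − (-73.4) = 12.2 m north and 91.3 − (53.1) = 38.2 m east.
Residual distance = √(12.2² + 38.2²) = 40.1 m.

40 m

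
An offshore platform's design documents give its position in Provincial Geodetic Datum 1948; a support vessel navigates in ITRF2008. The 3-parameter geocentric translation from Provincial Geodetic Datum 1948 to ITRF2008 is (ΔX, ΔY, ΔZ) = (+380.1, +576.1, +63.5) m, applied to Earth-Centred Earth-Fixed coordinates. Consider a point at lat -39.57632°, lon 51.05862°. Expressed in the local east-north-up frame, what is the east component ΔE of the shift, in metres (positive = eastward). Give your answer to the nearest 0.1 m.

At φ = -39.57632°, λ = 51.05862°: sin φ = -0.637105, cos φ = 0.770777, sin λ = 0.777789, cos λ = 0.628525.
ΔE = −sin λ·ΔX + cos λ·ΔY = −(0.777789)·(380.1) + (0.628525)·(576.1) = 66.46 m.

ΔE = 66.5 m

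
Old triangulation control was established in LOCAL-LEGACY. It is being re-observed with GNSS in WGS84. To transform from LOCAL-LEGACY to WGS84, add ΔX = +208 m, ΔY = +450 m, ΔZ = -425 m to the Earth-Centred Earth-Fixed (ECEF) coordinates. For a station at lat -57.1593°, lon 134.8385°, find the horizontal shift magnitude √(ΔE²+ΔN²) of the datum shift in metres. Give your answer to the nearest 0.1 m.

At φ = -57.1593°, λ = 134.8385°: sin φ = -0.840182, cos φ = 0.542305, sin λ = 0.709097, cos λ = -0.705111.
ΔE = −sin λ·ΔX + cos λ·ΔY = −(0.709097)·(208) + (-0.705111)·(450) = -464.79 m.
ΔN = −sin φ cos λ·ΔX − sin φ sin λ·ΔY + cos φ·ΔZ = −(-0.840182)(-0.705111)(208) − (-0.840182)(0.709097)(450) + (0.542305)(-425) = -85.61 m.
Horizontal magnitude = √(ΔE² + ΔN²) = √((-464.79)² + (-85.61)²) = 472.61 m.

472.6 m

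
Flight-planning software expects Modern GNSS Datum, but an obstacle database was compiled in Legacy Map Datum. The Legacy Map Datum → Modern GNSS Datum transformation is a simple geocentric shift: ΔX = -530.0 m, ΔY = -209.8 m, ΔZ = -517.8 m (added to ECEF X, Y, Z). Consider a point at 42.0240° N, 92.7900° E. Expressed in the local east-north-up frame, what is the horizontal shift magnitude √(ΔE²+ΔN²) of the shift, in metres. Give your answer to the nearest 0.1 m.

The local east axis at (φ, λ) is (−sin λ, cos λ, 0), so ΔE = −sin(92.7900°)·(-530.0) + cos(92.7900°)·(-209.8) = 539.58 m.
The local north axis is (−sin φ cos λ, −sin φ sin λ, cos φ), giving ΔN = -17.270 + 140.282 − 384.655 = -261.64 m.
Horizontal magnitude = √(ΔE² + ΔN²) = √(539.58² + (-261.64)²) = 599.67 m.

599.7 m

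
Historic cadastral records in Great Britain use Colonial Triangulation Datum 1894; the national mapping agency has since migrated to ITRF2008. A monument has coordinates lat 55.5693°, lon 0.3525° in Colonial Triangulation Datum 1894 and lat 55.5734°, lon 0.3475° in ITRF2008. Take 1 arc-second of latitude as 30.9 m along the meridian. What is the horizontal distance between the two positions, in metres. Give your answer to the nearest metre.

Δφ = 55.5734° − 55.5693° = +0.0041°; Δλ = 0.3475° − 0.3525° = -0.0050°.
1° of latitude = 3600 × 30.90 = 111240 m.
ΔN = Δφ × 111240 = 456.1 m; ΔE = Δλ × 111240 × cos(55.5693°) = -0.0050 × 111240 × 0.565409 = -314.5 m.
Distance = √(ΔE² + ΔN²) = √((-314.5)² + 456.1²) = 554.0 m.

554 m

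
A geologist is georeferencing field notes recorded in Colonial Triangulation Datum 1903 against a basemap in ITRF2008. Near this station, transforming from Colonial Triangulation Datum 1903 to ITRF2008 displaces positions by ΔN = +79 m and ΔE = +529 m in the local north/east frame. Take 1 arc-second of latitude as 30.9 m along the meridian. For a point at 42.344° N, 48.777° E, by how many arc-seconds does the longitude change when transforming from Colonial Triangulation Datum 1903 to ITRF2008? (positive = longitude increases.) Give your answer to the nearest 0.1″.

At latitude 42.344°, cos φ = 0.739114.
1″ of longitude at this latitude = 30.90 × cos φ = 22.8386 m, so Δλ = 529.0 / 22.8386 = 23.163″.

Δλ = 23.2″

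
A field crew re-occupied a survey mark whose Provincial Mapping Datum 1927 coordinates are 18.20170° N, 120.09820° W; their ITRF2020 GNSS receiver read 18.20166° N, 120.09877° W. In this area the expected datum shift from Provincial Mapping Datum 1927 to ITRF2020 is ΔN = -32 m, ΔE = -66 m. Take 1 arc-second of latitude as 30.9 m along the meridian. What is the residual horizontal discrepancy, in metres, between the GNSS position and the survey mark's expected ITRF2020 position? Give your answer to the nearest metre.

28 m

Observed coordinate differences: Δφ = -0.00004°, Δλ = -0.00057°.
Converting to metres (1° lat = 111240 m, cos φ = 0.949963): observed ΔN = -4.4 m, observed ΔE = -60.2 m.
Subtracting the expected shift leaves a residual of -4.4 − (-32) = 27.6 m north and -60.2 − (-66) = 5.8 m east.
Residual distance = √(27.6² + 5.8²) = 28.1 m.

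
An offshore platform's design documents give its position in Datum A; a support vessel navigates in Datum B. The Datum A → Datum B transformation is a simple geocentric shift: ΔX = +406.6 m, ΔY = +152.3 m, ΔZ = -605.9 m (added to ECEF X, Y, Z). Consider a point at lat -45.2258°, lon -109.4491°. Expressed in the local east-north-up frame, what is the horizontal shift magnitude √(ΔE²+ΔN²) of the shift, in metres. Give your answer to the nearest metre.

708 m

The local east axis at (φ, λ) is (−sin λ, cos λ, 0), so ΔE = −sin(-109.4491°)·406.6 + cos(-109.4491°)·152.3 = 332.69 m.
The local north axis is (−sin φ cos λ, −sin φ sin λ, cos φ), giving ΔN = -96.108 − 101.947 − 426.744 = -624.80 m.
Horizontal magnitude = √(ΔE² + ΔN²) = √(332.69² + (-624.80)²) = 707.85 m.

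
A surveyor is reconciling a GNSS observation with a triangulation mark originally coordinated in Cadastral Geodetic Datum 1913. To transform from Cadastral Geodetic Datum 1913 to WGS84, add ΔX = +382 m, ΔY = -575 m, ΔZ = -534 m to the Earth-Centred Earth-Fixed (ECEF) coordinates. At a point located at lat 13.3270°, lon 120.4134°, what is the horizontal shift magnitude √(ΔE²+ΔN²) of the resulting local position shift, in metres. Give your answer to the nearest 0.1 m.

At φ = 13.3270°, λ = 120.4134°: sin φ = 0.230508, cos φ = 0.973070, sin λ = 0.862395, cos λ = -0.506235.
ΔE = −sin λ·ΔX + cos λ·ΔY = −(0.862395)·(382) + (-0.506235)·(-575) = -38.35 m.
ΔN = −sin φ cos λ·ΔX − sin φ sin λ·ΔY + cos φ·ΔZ = −(0.230508)(-0.506235)(382) − (0.230508)(0.862395)(-575) + (0.973070)(-534) = -360.74 m.
Horizontal magnitude = √(ΔE² + ΔN²) = √((-38.35)² + (-360.74)²) = 362.77 m.

362.8 m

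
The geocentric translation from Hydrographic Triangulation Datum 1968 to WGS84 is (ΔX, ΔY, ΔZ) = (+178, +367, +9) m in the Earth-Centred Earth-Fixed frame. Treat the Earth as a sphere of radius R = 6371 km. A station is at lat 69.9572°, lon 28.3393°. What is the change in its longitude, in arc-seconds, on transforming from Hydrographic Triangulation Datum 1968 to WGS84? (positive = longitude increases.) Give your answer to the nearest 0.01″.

sin φ = 0.939437, cos φ = 0.342722, sin λ = 0.474692, cos λ = 0.880152.
East component: ΔE = −sin λ·ΔX + cos λ·ΔY = −(0.474692)(178) + (0.880152)(367) = 238.52 m.
1° of latitude spans πR/180 = 111195 m; at latitude φ, 1° of longitude spans that × cos φ = 38108.9 m, so Δλ = 238.52 / 38108.9 × 3600 = 22.532″.

Δλ = 22.53″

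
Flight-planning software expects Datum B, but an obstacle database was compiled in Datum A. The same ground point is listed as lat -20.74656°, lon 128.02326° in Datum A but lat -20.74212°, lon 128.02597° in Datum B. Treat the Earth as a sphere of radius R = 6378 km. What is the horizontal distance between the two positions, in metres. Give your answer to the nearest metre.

569 m

Δφ = -20.74212° − -20.74656° = +0.00444°; Δλ = 128.02597° − 128.02326° = +0.00271°.
1° along a meridian = πR/180 = 111317 m.
ΔN = Δφ × 111317 = 494.2 m; ΔE = Δλ × 111317 × cos(-20.74656°) = +0.00271 × 111317 × 0.935156 = 282.1 m.
Distance = √(ΔE² + ΔN²) = √(282.1² + 494.2²) = 569.1 m.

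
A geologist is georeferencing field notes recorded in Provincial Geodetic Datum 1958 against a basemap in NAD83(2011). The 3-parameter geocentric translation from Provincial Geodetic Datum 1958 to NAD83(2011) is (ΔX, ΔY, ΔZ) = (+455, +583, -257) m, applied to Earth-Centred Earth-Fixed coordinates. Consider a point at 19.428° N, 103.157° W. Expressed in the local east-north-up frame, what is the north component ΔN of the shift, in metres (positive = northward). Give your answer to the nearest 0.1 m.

ΔN = -19.1 m

The local north axis is (−sin φ cos λ, −sin φ sin λ, cos φ), giving ΔN = 34.449 + 188.828 − 242.366 = -19.09 m.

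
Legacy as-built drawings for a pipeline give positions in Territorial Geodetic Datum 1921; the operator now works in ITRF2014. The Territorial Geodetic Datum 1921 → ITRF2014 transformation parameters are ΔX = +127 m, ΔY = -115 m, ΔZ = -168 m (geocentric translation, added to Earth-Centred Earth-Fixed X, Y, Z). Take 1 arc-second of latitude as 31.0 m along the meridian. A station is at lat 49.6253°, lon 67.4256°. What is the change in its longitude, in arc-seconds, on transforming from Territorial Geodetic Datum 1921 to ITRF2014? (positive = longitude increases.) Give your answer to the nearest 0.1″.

sin φ = 0.761824, cos φ = 0.647784, sin λ = 0.923382, cos λ = 0.383883.
East component: ΔE = −sin λ·ΔX + cos λ·ΔY = −(0.923382)(127) + (0.383883)(-115) = -161.42 m.
1° of latitude spans 3600 × 31.00 = 111600 m; at latitude φ, 1° of longitude spans that × cos φ = 72292.6 m, so Δλ = -161.42 / 72292.6 × 3600 = -8.038″.

Δλ = -8.0″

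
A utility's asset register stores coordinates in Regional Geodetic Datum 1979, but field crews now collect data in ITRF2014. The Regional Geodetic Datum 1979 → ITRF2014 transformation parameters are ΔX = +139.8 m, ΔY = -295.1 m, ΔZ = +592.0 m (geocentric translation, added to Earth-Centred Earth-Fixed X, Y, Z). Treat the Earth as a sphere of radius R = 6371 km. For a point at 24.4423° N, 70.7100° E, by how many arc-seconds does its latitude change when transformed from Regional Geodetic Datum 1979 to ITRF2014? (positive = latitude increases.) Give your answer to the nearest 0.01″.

Δφ = 20.56″

sin φ = 0.413777, cos φ = 0.910378, sin λ = 0.943859, cos λ = 0.330350.
North component: ΔN = −sin φ cos λ·ΔX − sin φ sin λ·ΔY + cos φ·ΔZ = −(0.413777)(0.330350)(139.8) − (0.413777)(0.943859)(-295.1) + (0.910378)(592.0) = 635.08 m.
1° of latitude spans πR/180 = 111195 m, so Δφ = 635.08 / 111195 × 3600 = 20.561″.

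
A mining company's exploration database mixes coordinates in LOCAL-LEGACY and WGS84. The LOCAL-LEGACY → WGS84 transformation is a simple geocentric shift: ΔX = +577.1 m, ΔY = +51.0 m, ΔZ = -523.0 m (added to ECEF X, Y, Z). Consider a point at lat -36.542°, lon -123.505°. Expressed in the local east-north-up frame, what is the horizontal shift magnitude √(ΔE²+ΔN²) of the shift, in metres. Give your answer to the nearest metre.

780 m

The local east axis at (φ, λ) is (−sin λ, cos λ, 0), so ΔE = −sin(-123.505°)·577.1 + cos(-123.505°)·51.0 = 453.06 m.
The local north axis is (−sin φ cos λ, −sin φ sin λ, cos φ), giving ΔN = -189.677 − 25.320 − 420.189 = -635.19 m.
Horizontal magnitude = √(ΔE² + ΔN²) = √(453.06² + (-635.19)²) = 780.21 m.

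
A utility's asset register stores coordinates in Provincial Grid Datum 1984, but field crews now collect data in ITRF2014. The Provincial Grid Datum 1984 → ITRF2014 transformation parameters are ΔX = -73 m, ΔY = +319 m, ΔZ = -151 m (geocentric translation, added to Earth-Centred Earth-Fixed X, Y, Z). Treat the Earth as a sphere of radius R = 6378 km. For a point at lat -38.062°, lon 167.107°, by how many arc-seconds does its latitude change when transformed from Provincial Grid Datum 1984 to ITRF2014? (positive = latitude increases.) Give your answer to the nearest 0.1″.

sin φ = -0.616514, cos φ = 0.787344, sin λ = 0.223131, cos λ = -0.974788.
North component: ΔN = −sin φ cos λ·ΔX − sin φ sin λ·ΔY + cos φ·ΔZ = −(-0.616514)(-0.974788)(-73) − (-0.616514)(0.223131)(319) + (0.787344)(-151) = -31.14 m.
1° of latitude spans πR/180 = 111317 m, so Δφ = -31.14 / 111317 × 3600 = -1.007″.

Δφ = -1.0″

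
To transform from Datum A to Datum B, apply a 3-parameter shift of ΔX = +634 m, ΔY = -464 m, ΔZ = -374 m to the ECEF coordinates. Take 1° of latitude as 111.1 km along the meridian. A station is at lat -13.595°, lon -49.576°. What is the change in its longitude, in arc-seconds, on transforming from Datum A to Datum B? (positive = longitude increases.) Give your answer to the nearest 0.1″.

Δλ = 6.1″

sin φ = -0.235057, cos φ = 0.971982, sin λ = -0.761267, cos λ = 0.648439.
East component: ΔE = −sin λ·ΔX + cos λ·ΔY = −(-0.761267)(634) + (0.648439)(-464) = 181.77 m.
1° of latitude spans 111100 m; at latitude φ, 1° of longitude spans that × cos φ = 107987.1 m, so Δλ = 181.77 / 107987.1 × 3600 = 6.060″.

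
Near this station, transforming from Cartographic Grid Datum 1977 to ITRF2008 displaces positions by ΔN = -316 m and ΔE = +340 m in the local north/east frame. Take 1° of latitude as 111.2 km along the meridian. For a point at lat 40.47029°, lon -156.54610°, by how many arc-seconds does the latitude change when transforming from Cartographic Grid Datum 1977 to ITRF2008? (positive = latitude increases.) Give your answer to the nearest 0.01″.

Δφ = -10.23″

1° of latitude = 111.2 km, so Δφ = -316.0 / 111200 = -0.0028417° = -10.230″.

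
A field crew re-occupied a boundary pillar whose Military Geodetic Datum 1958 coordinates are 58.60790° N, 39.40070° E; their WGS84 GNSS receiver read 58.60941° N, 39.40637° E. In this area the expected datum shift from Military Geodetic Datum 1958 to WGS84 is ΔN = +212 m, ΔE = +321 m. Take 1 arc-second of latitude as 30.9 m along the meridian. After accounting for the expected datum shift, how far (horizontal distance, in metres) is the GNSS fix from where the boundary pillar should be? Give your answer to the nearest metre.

45 m

Observed coordinate differences: Δφ = +0.00151°, Δλ = +0.00567°.
Converting to metres (1° lat = 111240 m, cos φ = 0.520892): observed ΔN = 168.0 m, observed ΔE = 328.5 m.
Subtracting the expected shift leaves a residual of 168.0 − (212) = -44.0 m north and 328.5 − (321) = 7.5 m east.
Residual distance = √((-44.0)² + 7.5²) = 44.7 m.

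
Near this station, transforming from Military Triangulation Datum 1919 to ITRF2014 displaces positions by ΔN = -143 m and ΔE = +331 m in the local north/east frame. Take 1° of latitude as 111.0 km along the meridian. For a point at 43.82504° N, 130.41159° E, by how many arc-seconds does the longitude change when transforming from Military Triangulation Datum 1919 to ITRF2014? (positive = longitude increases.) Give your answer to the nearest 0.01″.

At latitude 43.82504°, cos φ = 0.721458.
1° of longitude at this latitude = 111.0 × cos φ = 80.08 km, so Δλ = 331.0 / 80081.8 = 0.0041333° = 14.880″.

Δλ = 14.88″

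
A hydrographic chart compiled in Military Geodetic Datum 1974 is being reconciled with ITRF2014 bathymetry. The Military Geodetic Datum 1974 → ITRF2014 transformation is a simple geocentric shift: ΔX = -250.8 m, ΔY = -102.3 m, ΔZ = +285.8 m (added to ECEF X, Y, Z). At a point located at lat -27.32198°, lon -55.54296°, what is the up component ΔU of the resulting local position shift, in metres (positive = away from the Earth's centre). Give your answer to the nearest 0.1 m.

The local up (radial) axis is (cos φ cos λ, cos φ sin λ, sin φ), giving ΔU = -126.070 + 74.941 − 131.179 = -182.31 m.

ΔU = -182.3 m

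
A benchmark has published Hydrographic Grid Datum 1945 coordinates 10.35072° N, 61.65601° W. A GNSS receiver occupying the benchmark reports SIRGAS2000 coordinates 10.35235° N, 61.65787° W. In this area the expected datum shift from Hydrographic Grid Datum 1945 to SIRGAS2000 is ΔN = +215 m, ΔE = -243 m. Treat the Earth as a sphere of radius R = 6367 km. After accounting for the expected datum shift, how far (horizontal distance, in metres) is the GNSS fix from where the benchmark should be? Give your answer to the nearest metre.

52 m

Observed coordinate differences: Δφ = +0.00163°, Δλ = -0.00186°.
Converting to metres (1° lat = 111125 m, cos φ = 0.983726): observed ΔN = 181.1 m, observed ΔE = -203.3 m.
Subtracting the expected shift leaves a residual of 181.1 − (215) = -33.9 m north and -203.3 − (-243) = 39.7 m east.
Residual distance = √((-33.9)² + 39.7²) = 52.2 m.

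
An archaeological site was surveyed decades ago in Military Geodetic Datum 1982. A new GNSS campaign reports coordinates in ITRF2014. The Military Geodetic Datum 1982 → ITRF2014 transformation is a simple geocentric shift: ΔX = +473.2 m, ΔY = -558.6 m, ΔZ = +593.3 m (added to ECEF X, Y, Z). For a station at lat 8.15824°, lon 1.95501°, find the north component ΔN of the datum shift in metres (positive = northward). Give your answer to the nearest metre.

ΔN = 523 m

The local north axis is (−sin φ cos λ, −sin φ sin λ, cos φ), giving ΔN = -67.112 + 2.704 + 587.296 = 522.89 m.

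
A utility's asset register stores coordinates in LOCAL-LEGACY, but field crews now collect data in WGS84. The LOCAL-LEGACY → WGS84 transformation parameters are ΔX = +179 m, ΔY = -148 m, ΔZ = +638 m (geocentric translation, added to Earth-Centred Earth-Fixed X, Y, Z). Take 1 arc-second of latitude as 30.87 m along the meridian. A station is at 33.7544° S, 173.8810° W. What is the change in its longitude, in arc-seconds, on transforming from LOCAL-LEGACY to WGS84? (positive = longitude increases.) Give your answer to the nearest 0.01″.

Δλ = 6.48″

sin φ = -0.555634, cos φ = 0.831427, sin λ = -0.106594, cos λ = -0.994303.
East component: ΔE = −sin λ·ΔX + cos λ·ΔY = −(-0.106594)(179) + (-0.994303)(-148) = 166.24 m.
1° of latitude spans 3600 × 30.87 = 111132 m; at latitude φ, 1° of longitude spans that × cos φ = 92398.1 m, so Δλ = 166.24 / 92398.1 × 3600 = 6.477″.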